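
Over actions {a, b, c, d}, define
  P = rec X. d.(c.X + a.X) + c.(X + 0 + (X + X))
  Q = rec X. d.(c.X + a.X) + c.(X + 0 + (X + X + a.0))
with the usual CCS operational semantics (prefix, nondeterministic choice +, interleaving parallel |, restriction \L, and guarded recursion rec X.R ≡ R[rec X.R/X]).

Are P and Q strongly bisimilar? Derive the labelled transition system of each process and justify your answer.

P's transition system — 3 states:
  s0 = rec X. d.(c.X + a.X) + c.(X + 0 + (X + X)) has moves -c-> s1, -d-> s2
  s1 = (rec X. d.(c.X + a.X) + c.(X + 0 + (X + X))) + 0 + ((rec X. d.(c.X + a.X) + c.(X + 0 + (X + X))) + (rec X. d.(c.X + a.X) + c.(X + 0 + (X + X)))) has moves -c-> s1, -d-> s2
  s2 = c.(rec X. d.(c.X + a.X) + c.(X + 0 + (X + X))) + a.(rec X. d.(c.X + a.X) + c.(X + 0 + (X + X))) has moves -a-> s0, -c-> s0
Q's transition system — 4 states:
  t0 = rec X. d.(c.X + a.X) + c.(X + 0 + (X + X + a.0)) has moves -c-> t1, -d-> t2
  t1 = (rec X. d.(c.X + a.X) + c.(X + 0 + (X + X + a.0))) + 0 + ((rec X. d.(c.X + a.X) + c.(X + 0 + (X + X + a.0))) + (rec X. d.(c.X + a.X) + c.(X + 0 + (X + X + a.0))) + a.0) has moves -a-> t3, -c-> t1, -d-> t2
  t2 = c.(rec X. d.(c.X + a.X) + c.(X + 0 + (X + X + a.0))) + a.(rec X. d.(c.X + a.X) + c.(X + 0 + (X + X + a.0))) has moves -a-> t0, -c-> t0
  t3 = 0 has moves ∅
Bisimilarity quotient blocks:
  B0 = {s0, s1}
  B1 = {s2}
  B2 = {t0}
  B3 = {t2}
  B4 = {t1}
  B5 = {t3}
s0 ∈ B0, t0 ∈ B2 → different blocks

not bisimilar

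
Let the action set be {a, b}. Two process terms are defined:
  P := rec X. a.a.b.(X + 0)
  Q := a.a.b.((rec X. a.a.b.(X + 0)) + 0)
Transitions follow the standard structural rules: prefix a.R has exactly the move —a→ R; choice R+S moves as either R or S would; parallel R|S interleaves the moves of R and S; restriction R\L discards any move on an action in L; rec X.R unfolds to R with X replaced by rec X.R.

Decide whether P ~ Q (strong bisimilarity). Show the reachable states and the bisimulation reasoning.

bisimilar

LTS(P): 4 reachable states
  m0 = rec X. a.a.b.(X + 0) :: ··a··> m1
  m1 = a.b.((rec X. a.a.b.(X + 0)) + 0) :: ··a··> m2
  m2 = b.((rec X. a.a.b.(X + 0)) + 0) :: ··b··> m3
  m3 = (rec X. a.a.b.(X + 0)) + 0 :: ··a··> m1
LTS(Q): 4 reachable states
  n0 = a.a.b.((rec X. a.a.b.(X + 0)) + 0) :: ··a··> n1
  n1 = a.b.((rec X. a.a.b.(X + 0)) + 0) :: ··a··> n2
  n2 = b.((rec X. a.a.b.(X + 0)) + 0) :: ··b··> n3
  n3 = (rec X. a.a.b.(X + 0)) + 0 :: ··a··> n1
Bisimilarity quotient blocks:
  B0 = {m0, m3, n0, n3}
  B1 = {m1, n1}
  B2 = {m2, n2}
m0 ∈ B0, n0 ∈ B0 → same block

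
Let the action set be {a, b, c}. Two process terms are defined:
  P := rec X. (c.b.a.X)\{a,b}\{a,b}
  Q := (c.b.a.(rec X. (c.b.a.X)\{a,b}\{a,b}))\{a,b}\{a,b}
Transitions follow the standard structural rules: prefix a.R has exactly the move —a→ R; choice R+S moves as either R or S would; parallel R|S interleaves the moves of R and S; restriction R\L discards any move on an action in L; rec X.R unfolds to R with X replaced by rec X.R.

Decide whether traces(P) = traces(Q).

LTS(P): 2 reachable states
  m0 = rec X. (c.b.a.X)\{a,b}\{a,b} → =c=> m1
  m1 = (b.a.(rec X. (c.b.a.X)\{a,b}\{a,b}))\{a,b}\{a,b} → deadlocked
LTS(Q): 2 reachable states
  n0 = (c.b.a.(rec X. (c.b.a.X)\{a,b}\{a,b}))\{a,b}\{a,b} → =c=> n1
  n1 = (b.a.(rec X. (c.b.a.X)\{a,b}\{a,b}))\{a,b}\{a,b} → deadlocked
Bisimilarity quotient blocks:
  B0 = {m0, n0}
  B1 = {m1, n1}
m0 ∈ B0, n0 ∈ B0 → same block
Bisimilar ⇒ trace-equivalent.

trace-equivalent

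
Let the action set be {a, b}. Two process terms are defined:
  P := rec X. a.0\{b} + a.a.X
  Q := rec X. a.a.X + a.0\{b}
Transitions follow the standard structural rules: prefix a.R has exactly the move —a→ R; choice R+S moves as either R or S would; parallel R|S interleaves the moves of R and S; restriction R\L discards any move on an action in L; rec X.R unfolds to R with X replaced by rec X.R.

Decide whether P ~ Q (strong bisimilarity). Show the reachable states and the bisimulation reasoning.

YES

P's transition system — 3 states:
  s0 = rec X. a.0\{b} + a.a.X has moves —a→ s1, —a→ s2
  s1 = 0\{b} has moves ·
  s2 = a.(rec X. a.0\{b} + a.a.X) has moves —a→ s0
Q's transition system — 3 states:
  t0 = rec X. a.a.X + a.0\{b} has moves —a→ t1, —a→ t2
  t1 = 0\{b} has moves ·
  t2 = a.(rec X. a.a.X + a.0\{b}) has moves —a→ t0
Bisimilarity quotient blocks:
  B0 = {s0, t0}
  B1 = {s1, t1}
  B2 = {s2, t2}
s0 ∈ B0, t0 ∈ B0 → same block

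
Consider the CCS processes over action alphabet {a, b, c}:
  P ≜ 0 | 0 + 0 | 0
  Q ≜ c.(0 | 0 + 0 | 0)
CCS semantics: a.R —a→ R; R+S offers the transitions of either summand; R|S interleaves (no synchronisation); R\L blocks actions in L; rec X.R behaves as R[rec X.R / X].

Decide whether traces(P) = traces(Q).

trace-distinct — witness ⟨c⟩

P's transition system — 1 states:
  m0 = 0 | 0 + 0 | 0 ⊢ ∅
Q's transition system — 2 states:
  n0 = c.(0 | 0 + 0 | 0) ⊢ -c-> n1
  n1 = 0 | 0 + 0 | 0 ⊢ ∅
Executing c from Q (initial set {n0}):
  [1] c ⇒ {n1}
  — Q admits the full trace.
Executing c from P (initial set {m0}):
  [1] c ⇒ ∅ (P stuck)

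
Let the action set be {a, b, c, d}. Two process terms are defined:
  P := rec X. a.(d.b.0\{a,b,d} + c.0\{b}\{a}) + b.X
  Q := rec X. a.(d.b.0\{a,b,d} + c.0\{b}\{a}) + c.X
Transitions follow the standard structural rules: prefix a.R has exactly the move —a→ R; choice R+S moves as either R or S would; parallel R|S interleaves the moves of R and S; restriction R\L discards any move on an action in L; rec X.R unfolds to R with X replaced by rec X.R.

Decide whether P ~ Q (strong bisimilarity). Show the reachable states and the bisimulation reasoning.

P ≁ Q

Reachable graph of P (5 states):
  s0 = rec X. a.(d.b.0\{a,b,d} + c.0\{b}\{a}) + b.X | -a-> s1, -b-> s0
  s1 = d.b.0\{a,b,d} + c.0\{b}\{a} | -c-> s2, -d-> s3
  s2 = 0\{b}\{a} | (no moves)
  s3 = b.0\{a,b,d} | -b-> s4
  s4 = 0\{a,b,d} | (no moves)
Reachable graph of Q (5 states):
  t0 = rec X. a.(d.b.0\{a,b,d} + c.0\{b}\{a}) + c.X | -a-> t1, -c-> t0
  t1 = d.b.0\{a,b,d} + c.0\{b}\{a} | -c-> t2, -d-> t3
  t2 = 0\{b}\{a} | (no moves)
  t3 = b.0\{a,b,d} | -b-> t4
  t4 = 0\{a,b,d} | (no moves)
Bisimilarity quotient blocks:
  B0 = {s0}
  B1 = {s1, t1}
  B2 = {s2, s4, t2, t4}
  B3 = {s3, t3}
  B4 = {t0}
s0 ∈ B0, t0 ∈ B4 → different blocks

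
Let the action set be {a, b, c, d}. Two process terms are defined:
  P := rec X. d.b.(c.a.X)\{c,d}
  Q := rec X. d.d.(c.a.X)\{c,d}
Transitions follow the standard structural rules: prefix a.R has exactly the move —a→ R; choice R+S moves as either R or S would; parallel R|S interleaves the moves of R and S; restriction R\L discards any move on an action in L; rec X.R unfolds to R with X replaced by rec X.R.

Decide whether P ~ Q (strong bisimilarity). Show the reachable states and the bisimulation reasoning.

Reachable graph of P (3 states):
  u0 = rec X. d.b.(c.a.X)\{c,d} ⊢ --d--▸ u1
  u1 = b.(c.a.(rec X. d.b.(c.a.X)\{c,d}))\{c,d} ⊢ --b--▸ u2
  u2 = (c.a.(rec X. d.b.(c.a.X)\{c,d}))\{c,d} ⊢ ∅
Reachable graph of Q (3 states):
  v0 = rec X. d.d.(c.a.X)\{c,d} ⊢ --d--▸ v1
  v1 = d.(c.a.(rec X. d.d.(c.a.X)\{c,d}))\{c,d} ⊢ --d--▸ v2
  v2 = (c.a.(rec X. d.d.(c.a.X)\{c,d}))\{c,d} ⊢ ∅
Bisimilarity quotient blocks:
  B0 = {u0}
  B1 = {u1}
  B2 = {u2, v2}
  B3 = {v0}
  B4 = {v1}
u0 ∈ B0, v0 ∈ B3 → different blocks

P ≁ Q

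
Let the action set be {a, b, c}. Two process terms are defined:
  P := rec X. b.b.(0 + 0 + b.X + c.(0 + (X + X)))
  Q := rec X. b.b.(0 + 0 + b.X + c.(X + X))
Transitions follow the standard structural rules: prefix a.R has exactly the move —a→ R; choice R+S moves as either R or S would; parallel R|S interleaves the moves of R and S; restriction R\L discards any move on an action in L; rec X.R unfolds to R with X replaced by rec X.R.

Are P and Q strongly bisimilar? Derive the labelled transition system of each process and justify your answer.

YES

P's transition system — 4 states:
  u0 = rec X. b.b.(0 + 0 + b.X + c.(0 + (X + X))) → ··b··> u1
  u1 = b.(0 + 0 + b.(rec X. b.b.(0 + 0 + b.X + c.(0 + (X + X)))) + c.(0 + ((rec X. b.b.(0 + 0 + b.X + c.(0 + (X + X)))) + (rec X. b.b.(0 + 0 + b.X + c.(0 + (X + X))))))) → ··b··> u2
  u2 = 0 + 0 + b.(rec X. b.b.(0 + 0 + b.X + c.(0 + (X + X)))) + c.(0 + ((rec X. b.b.(0 + 0 + b.X + c.(0 + (X + X)))) + (rec X. b.b.(0 + 0 + b.X + c.(0 + (X + X)))))) → ··b··> u0, ··c··> u3
  u3 = 0 + ((rec X. b.b.(0 + 0 + b.X + c.(0 + (X + X)))) + (rec X. b.b.(0 + 0 + b.X + c.(0 + (X + X))))) → ··b··> u1
Q's transition system — 4 states:
  v0 = rec X. b.b.(0 + 0 + b.X + c.(X + X)) → ··b··> v1
  v1 = b.(0 + 0 + b.(rec X. b.b.(0 + 0 + b.X + c.(X + X))) + c.((rec X. b.b.(0 + 0 + b.X + c.(X + X))) + (rec X. b.b.(0 + 0 + b.X + c.(X + X))))) → ··b··> v2
  v2 = 0 + 0 + b.(rec X. b.b.(0 + 0 + b.X + c.(X + X))) + c.((rec X. b.b.(0 + 0 + b.X + c.(X + X))) + (rec X. b.b.(0 + 0 + b.X + c.(X + X)))) → ··b··> v0, ··c··> v3
  v3 = (rec X. b.b.(0 + 0 + b.X + c.(X + X))) + (rec X. b.b.(0 + 0 + b.X + c.(X + X))) → ··b··> v1
Coarsest stable partition (strong bisimilarity classes):
  B0 = {u0, u3, v0, v3}
  B1 = {u1, v1}
  B2 = {u2, v2}
u0 ∈ B0, v0 ∈ B0 → same block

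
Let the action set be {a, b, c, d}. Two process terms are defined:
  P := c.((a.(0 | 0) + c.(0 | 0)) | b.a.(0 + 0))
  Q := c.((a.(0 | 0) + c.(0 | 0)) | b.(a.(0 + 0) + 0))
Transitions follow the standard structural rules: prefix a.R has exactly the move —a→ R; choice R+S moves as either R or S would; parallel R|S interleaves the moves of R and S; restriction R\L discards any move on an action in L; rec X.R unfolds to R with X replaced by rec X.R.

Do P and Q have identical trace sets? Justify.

YES

LTS(P): 7 reachable states
  u0 = c.((a.(0 | 0) + c.(0 | 0)) | b.a.(0 + 0)) has moves -c-> u1
  u1 = (a.(0 | 0) + c.(0 | 0)) | b.a.(0 + 0) has moves -a-> u2, -b-> u3, -c-> u2
  u2 = 0 | 0 | b.a.(0 + 0) has moves -b-> u4
  u3 = (a.(0 | 0) + c.(0 | 0)) | a.(0 + 0) has moves -a-> u4, -a-> u5, -c-> u4
  u4 = 0 | 0 | a.(0 + 0) has moves -a-> u6
  u5 = (a.(0 | 0) + c.(0 | 0)) | (0 + 0) has moves -a-> u6, -c-> u6
  u6 = 0 | 0 | (0 + 0) has moves stopped
LTS(Q): 7 reachable states
  v0 = c.((a.(0 | 0) + c.(0 | 0)) | b.(a.(0 + 0) + 0)) has moves -c-> v1
  v1 = (a.(0 | 0) + c.(0 | 0)) | b.(a.(0 + 0) + 0) has moves -a-> v2, -b-> v3, -c-> v2
  v2 = 0 | 0 | b.(a.(0 + 0) + 0) has moves -b-> v4
  v3 = (a.(0 | 0) + c.(0 | 0)) | (a.(0 + 0) + 0) has moves -a-> v4, -a-> v5, -c-> v4
  v4 = 0 | 0 | (a.(0 + 0) + 0) has moves -a-> v6
  v5 = (a.(0 | 0) + c.(0 | 0)) | (0 + 0) has moves -a-> v6, -c-> v6
  v6 = 0 | 0 | (0 + 0) has moves stopped
Coarsest stable partition (strong bisimilarity classes):
  B0 = {u0, v0}
  B1 = {u1, v1}
  B2 = {u3, v3}
  B3 = {u5, v5}
  B4 = {u6, v6}
  B5 = {u4, v4}
  B6 = {u2, v2}
u0 ∈ B0, v0 ∈ B0 → same block
Bisimilar ⇒ trace-equivalent.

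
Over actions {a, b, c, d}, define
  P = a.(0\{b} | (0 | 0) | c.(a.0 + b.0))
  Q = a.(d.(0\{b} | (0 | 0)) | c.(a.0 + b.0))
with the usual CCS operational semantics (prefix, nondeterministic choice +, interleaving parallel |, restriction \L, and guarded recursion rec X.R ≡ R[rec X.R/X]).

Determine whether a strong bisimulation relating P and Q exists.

not bisimilar

LTS(P): 4 reachable states
  s0 = a.(0\{b} | (0 | 0) | c.(a.0 + b.0)) | --a--▸ s1
  s1 = 0\{b} | (0 | 0) | c.(a.0 + b.0) | --c--▸ s2
  s2 = 0\{b} | (0 | 0) | (a.0 + b.0) | --a--▸ s3, --b--▸ s3
  s3 = 0\{b} | (0 | 0) | 0 | ∅
LTS(Q): 7 reachable states
  t0 = a.(d.(0\{b} | (0 | 0)) | c.(a.0 + b.0)) | --a--▸ t1
  t1 = d.(0\{b} | (0 | 0)) | c.(a.0 + b.0) | --c--▸ t2, --d--▸ t3
  t2 = d.(0\{b} | (0 | 0)) | (a.0 + b.0) | --a--▸ t4, --b--▸ t4, --d--▸ t5
  t3 = 0\{b} | (0 | 0) | c.(a.0 + b.0) | --c--▸ t5
  t4 = d.(0\{b} | (0 | 0)) | 0 | --d--▸ t6
  t5 = 0\{b} | (0 | 0) | (a.0 + b.0) | --a--▸ t6, --b--▸ t6
  t6 = 0\{b} | (0 | 0) | 0 | ∅
Partition-refinement fixed point:
  B0 = {s0}
  B1 = {s1, t3}
  B2 = {s2, t5}
  B3 = {s3, t6}
  B4 = {t0}
  B5 = {t1}
  B6 = {t2}
  B7 = {t4}
s0 ∈ B0, t0 ∈ B4 → different blocks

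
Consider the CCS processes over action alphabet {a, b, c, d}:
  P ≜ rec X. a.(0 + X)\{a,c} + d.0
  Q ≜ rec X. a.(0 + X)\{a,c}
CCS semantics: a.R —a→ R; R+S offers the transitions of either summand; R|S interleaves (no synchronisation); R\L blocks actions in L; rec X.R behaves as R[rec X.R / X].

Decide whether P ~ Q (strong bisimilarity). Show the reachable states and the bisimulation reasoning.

NO

LTS(P): 4 reachable states
  s0 = rec X. a.(0 + X)\{a,c} + d.0 :: —a→ s1, —d→ s2
  s1 = (0 + (rec X. a.(0 + X)\{a,c} + d.0))\{a,c} :: —d→ s3
  s2 = 0 :: (no moves)
  s3 = 0\{a,c} :: (no moves)
LTS(Q): 2 reachable states
  t0 = rec X. a.(0 + X)\{a,c} :: —a→ t1
  t1 = (0 + (rec X. a.(0 + X)\{a,c}))\{a,c} :: (no moves)
Bisimilarity quotient blocks:
  B0 = {s0}
  B1 = {s1}
  B2 = {s2, s3, t1}
  B3 = {t0}
s0 ∈ B0, t0 ∈ B3 → different blocks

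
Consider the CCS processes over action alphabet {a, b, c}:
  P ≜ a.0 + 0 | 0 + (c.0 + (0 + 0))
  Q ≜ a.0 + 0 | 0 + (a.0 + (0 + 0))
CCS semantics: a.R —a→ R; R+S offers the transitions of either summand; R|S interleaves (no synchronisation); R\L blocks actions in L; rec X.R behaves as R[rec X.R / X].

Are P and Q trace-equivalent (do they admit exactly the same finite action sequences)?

LTS(P): 2 reachable states
  u0 = a.0 + 0 | 0 + (c.0 + (0 + 0)) ⊢ ··a··> u1, ··c··> u1
  u1 = 0 ⊢ (no moves)
LTS(Q): 2 reachable states
  v0 = a.0 + 0 | 0 + (a.0 + (0 + 0)) ⊢ ··a··> v1
  v1 = 0 ⊢ (no moves)
Run σ = ⟨c⟩ on P: start {u0}
  [1] c ⇒ {u1}
  P completes σ.
Run σ = ⟨c⟩ on Q: start {v0}
  [1] c ⇒ ∅ (Q stuck)

traces(P) ≠ traces(Q) — witness ⟨c⟩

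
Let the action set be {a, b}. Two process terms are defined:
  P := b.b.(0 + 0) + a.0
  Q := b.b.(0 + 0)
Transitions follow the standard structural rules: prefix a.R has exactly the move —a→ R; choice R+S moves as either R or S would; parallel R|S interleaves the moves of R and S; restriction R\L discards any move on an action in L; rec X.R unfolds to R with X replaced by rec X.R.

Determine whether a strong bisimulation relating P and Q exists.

LTS(P): 4 reachable states
  m0 = b.b.(0 + 0) + a.0 → -a-> m1, -b-> m2
  m1 = 0 → ∅
  m2 = b.(0 + 0) → -b-> m3
  m3 = 0 + 0 → ∅
LTS(Q): 3 reachable states
  n0 = b.b.(0 + 0) → -b-> n1
  n1 = b.(0 + 0) → -b-> n2
  n2 = 0 + 0 → ∅
Bisimilarity quotient blocks:
  B0 = {m0}
  B1 = {m2, n1}
  B2 = {m1, m3, n2}
  B3 = {n0}
m0 ∈ B0, n0 ∈ B3 → different blocks

P ≁ Q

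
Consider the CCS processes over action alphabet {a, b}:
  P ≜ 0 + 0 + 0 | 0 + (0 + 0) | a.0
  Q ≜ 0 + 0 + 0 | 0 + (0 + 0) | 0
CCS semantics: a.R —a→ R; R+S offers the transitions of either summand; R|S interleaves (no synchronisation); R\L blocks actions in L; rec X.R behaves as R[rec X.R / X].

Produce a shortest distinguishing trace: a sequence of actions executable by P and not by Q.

a

Reachable graph of P (2 states):
  m0 = 0 + 0 + 0 | 0 + (0 + 0) | a.0 → —a→ m1
  m1 = (0 + 0) | 0 → ∅
Reachable graph of Q (1 states):
  n0 = 0 + 0 + 0 | 0 + (0 + 0) | 0 → ∅
Executing a from P (initial set {m0}):
  [1] a ⇒ {m1}
  P completes σ.
Executing a from Q (initial set {n0}):
  [1] a ⇒ no successor for Q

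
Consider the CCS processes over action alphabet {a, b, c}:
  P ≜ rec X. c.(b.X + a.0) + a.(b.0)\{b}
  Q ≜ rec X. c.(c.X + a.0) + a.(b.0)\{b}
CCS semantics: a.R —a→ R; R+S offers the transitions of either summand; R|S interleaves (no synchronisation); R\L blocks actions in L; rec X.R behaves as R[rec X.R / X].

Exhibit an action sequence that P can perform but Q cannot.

cb

Reachable graph of P (4 states):
  u0 = rec X. c.(b.X + a.0) + a.(b.0)\{b} → -a-> u1, -c-> u2
  u1 = (b.0)\{b} → stopped
  u2 = b.(rec X. c.(b.X + a.0) + a.(b.0)\{b}) + a.0 → -a-> u3, -b-> u0
  u3 = 0 → stopped
Reachable graph of Q (4 states):
  v0 = rec X. c.(c.X + a.0) + a.(b.0)\{b} → -a-> v1, -c-> v2
  v1 = (b.0)\{b} → stopped
  v2 = c.(rec X. c.(c.X + a.0) + a.(b.0)\{b}) + a.0 → -a-> v3, -c-> v0
  v3 = 0 → stopped
Executing cb from P (initial set {u0}):
  step 1 (c): {u2}
  step 2 (b): {u0}
  P completes σ.
Executing cb from Q (initial set {v0}):
  step 1 (c): {v2}
  step 2 (b): no successor for Q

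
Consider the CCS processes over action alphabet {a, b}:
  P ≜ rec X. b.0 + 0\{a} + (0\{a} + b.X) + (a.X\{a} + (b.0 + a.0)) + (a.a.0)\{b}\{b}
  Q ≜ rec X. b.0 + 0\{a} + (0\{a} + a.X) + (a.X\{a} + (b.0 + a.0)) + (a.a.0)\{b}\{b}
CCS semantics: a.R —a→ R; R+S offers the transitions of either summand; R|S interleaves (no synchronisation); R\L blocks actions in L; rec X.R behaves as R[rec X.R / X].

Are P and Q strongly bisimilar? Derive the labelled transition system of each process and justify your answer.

P's transition system — 6 states:
  p0 = rec X. b.0 + 0\{a} + (0\{a} + b.X) + (a.X\{a} + (b.0 + a.0)) + (a.a.0)\{b}\{b} :: --a--▸ p1, --a--▸ p2, --a--▸ p3, --b--▸ p0, --b--▸ p3
  p1 = (a.0)\{b}\{b} :: --a--▸ p4
  p2 = (rec X. b.0 + 0\{a} + (0\{a} + b.X) + (a.X\{a} + (b.0 + a.0)) + (a.a.0)\{b}\{b})\{a} :: --b--▸ p2, --b--▸ p5
  p3 = 0 :: stopped
  p4 = 0\{b}\{b} :: stopped
  p5 = 0\{a} :: stopped
Q's transition system — 6 states:
  q0 = rec X. b.0 + 0\{a} + (0\{a} + a.X) + (a.X\{a} + (b.0 + a.0)) + (a.a.0)\{b}\{b} :: --a--▸ q0, --a--▸ q1, --a--▸ q2, --a--▸ q3, --b--▸ q3
  q1 = (a.0)\{b}\{b} :: --a--▸ q4
  q2 = (rec X. b.0 + 0\{a} + (0\{a} + a.X) + (a.X\{a} + (b.0 + a.0)) + (a.a.0)\{b}\{b})\{a} :: --b--▸ q5
  q3 = 0 :: stopped
  q4 = 0\{b}\{b} :: stopped
  q5 = 0\{a} :: stopped
Coarsest stable partition (strong bisimilarity classes):
  B0 = {p0}
  B1 = {p3, p4, p5, q3, q4, q5}
  B2 = {p2}
  B3 = {p1, q1}
  B4 = {q0}
  B5 = {q2}
p0 ∈ B0, q0 ∈ B4 → different blocks

not bisimilar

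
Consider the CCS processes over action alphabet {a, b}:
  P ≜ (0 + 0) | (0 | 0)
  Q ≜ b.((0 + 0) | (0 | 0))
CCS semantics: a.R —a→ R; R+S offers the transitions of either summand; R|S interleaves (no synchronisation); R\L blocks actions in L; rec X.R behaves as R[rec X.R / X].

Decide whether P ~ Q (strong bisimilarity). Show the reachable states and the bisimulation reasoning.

not bisimilar

P's transition system — 1 states:
  m0 = (0 + 0) | (0 | 0) ⊢ deadlocked
Q's transition system — 2 states:
  n0 = b.((0 + 0) | (0 | 0)) ⊢ =b=> n1
  n1 = (0 + 0) | (0 | 0) ⊢ deadlocked
Partition-refinement fixed point:
  B0 = {m0, n1}
  B1 = {n0}
m0 ∈ B0, n0 ∈ B1 → different blocks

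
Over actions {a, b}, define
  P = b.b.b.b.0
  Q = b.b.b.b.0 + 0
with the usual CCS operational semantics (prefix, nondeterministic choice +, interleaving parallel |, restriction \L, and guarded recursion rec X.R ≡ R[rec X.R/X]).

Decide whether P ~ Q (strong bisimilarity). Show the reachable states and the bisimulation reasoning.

LTS(P): 5 reachable states
  s0 = b.b.b.b.0 → =b=> s1
  s1 = b.b.b.0 → =b=> s2
  s2 = b.b.0 → =b=> s3
  s3 = b.0 → =b=> s4
  s4 = 0 → (no moves)
LTS(Q): 5 reachable states
  t0 = b.b.b.b.0 + 0 → =b=> t1
  t1 = b.b.b.0 → =b=> t2
  t2 = b.b.0 → =b=> t3
  t3 = b.0 → =b=> t4
  t4 = 0 → (no moves)
Coarsest stable partition (strong bisimilarity classes):
  B0 = {s0, t0}
  B1 = {s1, t1}
  B2 = {s2, t2}
  B3 = {s3, t3}
  B4 = {s4, t4}
s0 ∈ B0, t0 ∈ B0 → same block

bisimilar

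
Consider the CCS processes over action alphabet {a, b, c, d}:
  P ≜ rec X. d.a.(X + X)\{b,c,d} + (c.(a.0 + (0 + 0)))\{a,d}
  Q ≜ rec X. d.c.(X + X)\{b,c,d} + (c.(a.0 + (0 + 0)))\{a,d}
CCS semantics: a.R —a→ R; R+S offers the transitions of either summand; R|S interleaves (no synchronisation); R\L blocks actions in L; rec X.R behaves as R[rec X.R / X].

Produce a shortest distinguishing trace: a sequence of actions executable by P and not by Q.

Reachable graph of P (4 states):
  p0 = rec X. d.a.(X + X)\{b,c,d} + (c.(a.0 + (0 + 0)))\{a,d} :: —c→ p1, —d→ p2
  p1 = (a.0 + (0 + 0))\{a,d} :: deadlocked
  p2 = a.((rec X. d.a.(X + X)\{b,c,d} + (c.(a.0 + (0 + 0)))\{a,d}) + (rec X. d.a.(X + X)\{b,c,d} + (c.(a.0 + (0 + 0)))\{a,d}))\{b,c,d} :: —a→ p3
  p3 = ((rec X. d.a.(X + X)\{b,c,d} + (c.(a.0 + (0 + 0)))\{a,d}) + (rec X. d.a.(X + X)\{b,c,d} + (c.(a.0 + (0 + 0)))\{a,d}))\{b,c,d} :: deadlocked
Reachable graph of Q (4 states):
  q0 = rec X. d.c.(X + X)\{b,c,d} + (c.(a.0 + (0 + 0)))\{a,d} :: —c→ q1, —d→ q2
  q1 = (a.0 + (0 + 0))\{a,d} :: deadlocked
  q2 = c.((rec X. d.c.(X + X)\{b,c,d} + (c.(a.0 + (0 + 0)))\{a,d}) + (rec X. d.c.(X + X)\{b,c,d} + (c.(a.0 + (0 + 0)))\{a,d}))\{b,c,d} :: —c→ q3
  q3 = ((rec X. d.c.(X + X)\{b,c,d} + (c.(a.0 + (0 + 0)))\{a,d}) + (rec X. d.c.(X + X)\{b,c,d} + (c.(a.0 + (0 + 0)))\{a,d}))\{b,c,d} :: deadlocked
Executing da from P (initial set {p0}):
  after d @ step 1: {p2}
  after a @ step 2: {p3}
  — P admits the full trace.
Executing da from Q (initial set {q0}):
  after d @ step 1: {q2}
  after a @ step 2: no successor for Q

da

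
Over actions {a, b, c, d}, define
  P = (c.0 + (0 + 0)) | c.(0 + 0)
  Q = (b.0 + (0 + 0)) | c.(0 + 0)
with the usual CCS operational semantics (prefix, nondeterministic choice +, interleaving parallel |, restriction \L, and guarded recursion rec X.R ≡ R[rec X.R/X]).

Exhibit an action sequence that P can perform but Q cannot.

Reachable graph of P (4 states):
  s0 = (c.0 + (0 + 0)) | c.(0 + 0) ⊢ --c--▸ s1, --c--▸ s2
  s1 = (c.0 + (0 + 0)) | (0 + 0) ⊢ --c--▸ s3
  s2 = 0 | c.(0 + 0) ⊢ --c--▸ s3
  s3 = 0 | (0 + 0) ⊢ ·
Reachable graph of Q (4 states):
  t0 = (b.0 + (0 + 0)) | c.(0 + 0) ⊢ --b--▸ t1, --c--▸ t2
  t1 = 0 | c.(0 + 0) ⊢ --c--▸ t3
  t2 = (b.0 + (0 + 0)) | (0 + 0) ⊢ --b--▸ t3
  t3 = 0 | (0 + 0) ⊢ ·
Run σ = ⟨cc⟩ on P: start {s0}
  [1] c ⇒ {s1, s2}
  [2] c ⇒ {s3}
  — P admits the full trace.
Run σ = ⟨cc⟩ on Q: start {t0}
  [1] c ⇒ {t2}
  [2] c ⇒ ∅ (Q stuck)

cc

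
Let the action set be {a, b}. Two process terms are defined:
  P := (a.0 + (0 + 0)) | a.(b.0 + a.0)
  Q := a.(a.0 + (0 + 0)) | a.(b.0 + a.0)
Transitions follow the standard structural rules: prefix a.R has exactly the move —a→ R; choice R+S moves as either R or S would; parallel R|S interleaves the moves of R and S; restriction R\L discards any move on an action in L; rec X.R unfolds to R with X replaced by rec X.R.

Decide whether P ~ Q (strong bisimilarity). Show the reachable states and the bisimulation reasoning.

NO

P's transition system — 6 states:
  u0 = (a.0 + (0 + 0)) | a.(b.0 + a.0) → --a--▸ u1, --a--▸ u2
  u1 = (a.0 + (0 + 0)) | (b.0 + a.0) → --a--▸ u3, --a--▸ u4, --b--▸ u3
  u2 = 0 | a.(b.0 + a.0) → --a--▸ u4
  u3 = (a.0 + (0 + 0)) | 0 → --a--▸ u5
  u4 = 0 | (b.0 + a.0) → --a--▸ u5, --b--▸ u5
  u5 = 0 | 0 → ·
Q's transition system — 9 states:
  v0 = a.(a.0 + (0 + 0)) | a.(b.0 + a.0) → --a--▸ v1, --a--▸ v2
  v1 = (a.0 + (0 + 0)) | a.(b.0 + a.0) → --a--▸ v3, --a--▸ v4
  v2 = a.(a.0 + (0 + 0)) | (b.0 + a.0) → --a--▸ v3, --a--▸ v5, --b--▸ v5
  v3 = (a.0 + (0 + 0)) | (b.0 + a.0) → --a--▸ v6, --a--▸ v7, --b--▸ v6
  v4 = 0 | a.(b.0 + a.0) → --a--▸ v7
  v5 = a.(a.0 + (0 + 0)) | 0 → --a--▸ v6
  v6 = (a.0 + (0 + 0)) | 0 → --a--▸ v8
  v7 = 0 | (b.0 + a.0) → --a--▸ v8, --b--▸ v8
  v8 = 0 | 0 → ·
Bisimilarity quotient blocks:
  B0 = {u0, v1}
  B1 = {u2, v4}
  B2 = {u4, v7}
  B3 = {u5, v8}
  B4 = {u1, v3}
  B5 = {u3, v6}
  B6 = {v0}
  B7 = {v2}
  B8 = {v5}
u0 ∈ B0, v0 ∈ B6 → different blocks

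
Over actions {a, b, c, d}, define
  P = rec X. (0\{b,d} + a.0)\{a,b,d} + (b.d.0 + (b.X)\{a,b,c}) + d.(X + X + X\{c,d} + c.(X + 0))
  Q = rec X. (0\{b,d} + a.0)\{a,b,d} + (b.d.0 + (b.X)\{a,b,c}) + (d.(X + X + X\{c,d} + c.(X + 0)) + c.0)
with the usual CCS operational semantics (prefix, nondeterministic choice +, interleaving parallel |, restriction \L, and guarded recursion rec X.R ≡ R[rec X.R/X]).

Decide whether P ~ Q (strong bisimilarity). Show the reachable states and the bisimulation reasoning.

LTS(P): 6 reachable states
  s0 = rec X. (0\{b,d} + a.0)\{a,b,d} + (b.d.0 + (b.X)\{a,b,c}) + d.(X + X + X\{c,d} + c.(X + 0)) | -b-> s1, -d-> s2
  s1 = d.0 | -d-> s3
  s2 = (rec X. (0\{b,d} + a.0)\{a,b,d} + (b.d.0 + (b.X)\{a,b,c}) + d.(X + X + X\{c,d} + c.(X + 0))) + (rec X. (0\{b,d} + a.0)\{a,b,d} + (b.d.0 + (b.X)\{a,b,c}) + d.(X + X + X\{c,d} + c.(X + 0))) + (rec X. (0\{b,d} + a.0)\{a,b,d} + (b.d.0 + (b.X)\{a,b,c}) + d.(X + X + X\{c,d} + c.(X + 0)))\{c,d} + c.((rec X. (0\{b,d} + a.0)\{a,b,d} + (b.d.0 + (b.X)\{a,b,c}) + d.(X + X + X\{c,d} + c.(X + 0))) + 0) | -b-> s1, -b-> s4, -c-> s5, -d-> s2
  s3 = 0 | deadlocked
  s4 = (d.0)\{c,d} | deadlocked
  s5 = (rec X. (0\{b,d} + a.0)\{a,b,d} + (b.d.0 + (b.X)\{a,b,c}) + d.(X + X + X\{c,d} + c.(X + 0))) + 0 | -b-> s1, -d-> s2
LTS(Q): 6 reachable states
  t0 = rec X. (0\{b,d} + a.0)\{a,b,d} + (b.d.0 + (b.X)\{a,b,c}) + (d.(X + X + X\{c,d} + c.(X + 0)) + c.0) | -b-> t1, -c-> t2, -d-> t3
  t1 = d.0 | -d-> t2
  t2 = 0 | deadlocked
  t3 = (rec X. (0\{b,d} + a.0)\{a,b,d} + (b.d.0 + (b.X)\{a,b,c}) + (d.(X + X + X\{c,d} + c.(X + 0)) + c.0)) + (rec X. (0\{b,d} + a.0)\{a,b,d} + (b.d.0 + (b.X)\{a,b,c}) + (d.(X + X + X\{c,d} + c.(X + 0)) + c.0)) + (rec X. (0\{b,d} + a.0)\{a,b,d} + (b.d.0 + (b.X)\{a,b,c}) + (d.(X + X + X\{c,d} + c.(X + 0)) + c.0))\{c,d} + c.((rec X. (0\{b,d} + a.0)\{a,b,d} + (b.d.0 + (b.X)\{a,b,c}) + (d.(X + X + X\{c,d} + c.(X + 0)) + c.0)) + 0) | -b-> t1, -b-> t4, -c-> t2, -c-> t5, -d-> t3
  t4 = (d.0)\{c,d} | deadlocked
  t5 = (rec X. (0\{b,d} + a.0)\{a,b,d} + (b.d.0 + (b.X)\{a,b,c}) + (d.(X + X + X\{c,d} + c.(X + 0)) + c.0)) + 0 | -b-> t1, -c-> t2, -d-> t3
Partition-refinement fixed point:
  B0 = {s0, s5}
  B1 = {s1, t1}
  B2 = {s3, s4, t2, t4}
  B3 = {s2}
  B4 = {t0, t5}
  B5 = {t3}
s0 ∈ B0, t0 ∈ B4 → different blocks

NO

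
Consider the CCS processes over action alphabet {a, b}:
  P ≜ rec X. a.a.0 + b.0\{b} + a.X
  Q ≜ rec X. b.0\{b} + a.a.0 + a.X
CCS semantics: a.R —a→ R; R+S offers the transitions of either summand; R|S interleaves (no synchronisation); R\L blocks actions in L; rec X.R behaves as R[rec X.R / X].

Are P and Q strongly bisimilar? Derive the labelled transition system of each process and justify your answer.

P's transition system — 4 states:
  m0 = rec X. a.a.0 + b.0\{b} + a.X has moves =a=> m0, =a=> m1, =b=> m2
  m1 = a.0 has moves =a=> m3
  m2 = 0\{b} has moves (no moves)
  m3 = 0 has moves (no moves)
Q's transition system — 4 states:
  n0 = rec X. b.0\{b} + a.a.0 + a.X has moves =a=> n0, =a=> n1, =b=> n2
  n1 = a.0 has moves =a=> n3
  n2 = 0\{b} has moves (no moves)
  n3 = 0 has moves (no moves)
Coarsest stable partition (strong bisimilarity classes):
  B0 = {m0, n0}
  B1 = {m2, m3, n2, n3}
  B2 = {m1, n1}
m0 ∈ B0, n0 ∈ B0 → same block

P ~ Q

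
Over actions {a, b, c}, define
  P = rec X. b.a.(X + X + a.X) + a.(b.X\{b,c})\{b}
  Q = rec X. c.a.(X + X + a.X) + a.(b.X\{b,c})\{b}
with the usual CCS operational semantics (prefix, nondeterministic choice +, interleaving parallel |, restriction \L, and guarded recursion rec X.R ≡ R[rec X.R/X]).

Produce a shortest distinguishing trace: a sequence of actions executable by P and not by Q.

P's transition system — 4 states:
  u0 = rec X. b.a.(X + X + a.X) + a.(b.X\{b,c})\{b} has moves =a=> u1, =b=> u2
  u1 = (b.(rec X. b.a.(X + X + a.X) + a.(b.X\{b,c})\{b})\{b,c})\{b} has moves (no moves)
  u2 = a.((rec X. b.a.(X + X + a.X) + a.(b.X\{b,c})\{b}) + (rec X. b.a.(X + X + a.X) + a.(b.X\{b,c})\{b}) + a.(rec X. b.a.(X + X + a.X) + a.(b.X\{b,c})\{b})) has moves =a=> u3
  u3 = (rec X. b.a.(X + X + a.X) + a.(b.X\{b,c})\{b}) + (rec X. b.a.(X + X + a.X) + a.(b.X\{b,c})\{b}) + a.(rec X. b.a.(X + X + a.X) + a.(b.X\{b,c})\{b}) has moves =a=> u0, =a=> u1, =b=> u2
Q's transition system — 4 states:
  v0 = rec X. c.a.(X + X + a.X) + a.(b.X\{b,c})\{b} has moves =a=> v1, =c=> v2
  v1 = (b.(rec X. c.a.(X + X + a.X) + a.(b.X\{b,c})\{b})\{b,c})\{b} has moves (no moves)
  v2 = a.((rec X. c.a.(X + X + a.X) + a.(b.X\{b,c})\{b}) + (rec X. c.a.(X + X + a.X) + a.(b.X\{b,c})\{b}) + a.(rec X. c.a.(X + X + a.X) + a.(b.X\{b,c})\{b})) has moves =a=> v3
  v3 = (rec X. c.a.(X + X + a.X) + a.(b.X\{b,c})\{b}) + (rec X. c.a.(X + X + a.X) + a.(b.X\{b,c})\{b}) + a.(rec X. c.a.(X + X + a.X) + a.(b.X\{b,c})\{b}) has moves =a=> v0, =a=> v1, =c=> v2
Executing b from P (initial set {u0}):
  step 1 (b): {u2}
  — P admits the full trace.
Executing b from Q (initial set {v0}):
  step 1 (b): ∅  — Q cannot continue

b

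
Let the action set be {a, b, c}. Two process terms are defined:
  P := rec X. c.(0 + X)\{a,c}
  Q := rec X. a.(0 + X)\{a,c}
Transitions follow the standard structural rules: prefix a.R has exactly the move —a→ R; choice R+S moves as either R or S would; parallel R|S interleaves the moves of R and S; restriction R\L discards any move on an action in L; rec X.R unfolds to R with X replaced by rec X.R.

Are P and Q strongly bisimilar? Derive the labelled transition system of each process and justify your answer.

not bisimilar

LTS(P): 2 reachable states
  p0 = rec X. c.(0 + X)\{a,c} | ··c··> p1
  p1 = (0 + (rec X. c.(0 + X)\{a,c}))\{a,c} | stopped
LTS(Q): 2 reachable states
  q0 = rec X. a.(0 + X)\{a,c} | ··a··> q1
  q1 = (0 + (rec X. a.(0 + X)\{a,c}))\{a,c} | stopped
Bisimilarity quotient blocks:
  B0 = {p0}
  B1 = {p1, q1}
  B2 = {q0}
p0 ∈ B0, q0 ∈ B2 → different blocks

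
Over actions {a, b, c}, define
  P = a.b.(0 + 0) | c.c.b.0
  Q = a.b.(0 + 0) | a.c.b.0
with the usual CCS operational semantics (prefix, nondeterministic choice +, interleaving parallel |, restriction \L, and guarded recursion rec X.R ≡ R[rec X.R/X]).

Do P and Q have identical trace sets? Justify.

P's transition system — 12 states:
  m0 = a.b.(0 + 0) | c.c.b.0 | =a=> m1, =c=> m2
  m1 = b.(0 + 0) | c.c.b.0 | =b=> m3, =c=> m4
  m2 = a.b.(0 + 0) | c.b.0 | =a=> m4, =c=> m5
  m3 = (0 + 0) | c.c.b.0 | =c=> m6
  m4 = b.(0 + 0) | c.b.0 | =b=> m6, =c=> m7
  m5 = a.b.(0 + 0) | b.0 | =a=> m7, =b=> m8
  m6 = (0 + 0) | c.b.0 | =c=> m9
  m7 = b.(0 + 0) | b.0 | =b=> m10, =b=> m9
  m8 = a.b.(0 + 0) | 0 | =a=> m10
  m9 = (0 + 0) | b.0 | =b=> m11
  m10 = b.(0 + 0) | 0 | =b=> m11
  m11 = (0 + 0) | 0 | deadlocked
Q's transition system — 12 states:
  n0 = a.b.(0 + 0) | a.c.b.0 | =a=> n1, =a=> n2
  n1 = a.b.(0 + 0) | c.b.0 | =a=> n3, =c=> n4
  n2 = b.(0 + 0) | a.c.b.0 | =a=> n3, =b=> n5
  n3 = b.(0 + 0) | c.b.0 | =b=> n6, =c=> n7
  n4 = a.b.(0 + 0) | b.0 | =a=> n7, =b=> n8
  n5 = (0 + 0) | a.c.b.0 | =a=> n6
  n6 = (0 + 0) | c.b.0 | =c=> n9
  n7 = b.(0 + 0) | b.0 | =b=> n10, =b=> n9
  n8 = a.b.(0 + 0) | 0 | =a=> n10
  n9 = (0 + 0) | b.0 | =b=> n11
  n10 = b.(0 + 0) | 0 | =b=> n11
  n11 = (0 + 0) | 0 | deadlocked
Executing c from P (initial set {m0}):
  after c @ step 1: {m2}
  P completes σ.
Executing c from Q (initial set {n0}):
  after c @ step 1: ∅ (Q stuck)

traces(P) ≠ traces(Q) — witness ⟨c⟩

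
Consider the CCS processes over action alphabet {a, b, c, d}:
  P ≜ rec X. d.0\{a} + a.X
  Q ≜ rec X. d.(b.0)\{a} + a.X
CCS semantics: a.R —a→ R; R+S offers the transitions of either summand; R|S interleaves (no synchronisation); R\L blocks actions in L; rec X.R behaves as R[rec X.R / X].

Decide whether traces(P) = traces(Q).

NO — witness ⟨db⟩

Reachable graph of P (2 states):
  p0 = rec X. d.0\{a} + a.X has moves —a→ p0, —d→ p1
  p1 = 0\{a} has moves ∅
Reachable graph of Q (3 states):
  q0 = rec X. d.(b.0)\{a} + a.X has moves —a→ q0, —d→ q1
  q1 = (b.0)\{a} has moves —b→ q2
  q2 = 0\{a} has moves ∅
Executing db from Q (initial set {q0}):
  [1] d ⇒ {q1}
  [2] b ⇒ {q2}
  — Q admits the full trace.
Executing db from P (initial set {p0}):
  [1] d ⇒ {p1}
  [2] b ⇒ ∅  — P cannot continue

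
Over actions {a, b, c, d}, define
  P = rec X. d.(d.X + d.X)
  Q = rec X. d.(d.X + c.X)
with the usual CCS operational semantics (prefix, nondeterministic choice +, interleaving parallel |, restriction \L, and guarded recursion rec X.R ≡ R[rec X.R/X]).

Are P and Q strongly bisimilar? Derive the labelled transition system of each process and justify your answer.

not bisimilar

P's transition system — 2 states:
  u0 = rec X. d.(d.X + d.X) | --d--▸ u1
  u1 = d.(rec X. d.(d.X + d.X)) + d.(rec X. d.(d.X + d.X)) | --d--▸ u0
Q's transition system — 2 states:
  v0 = rec X. d.(d.X + c.X) | --d--▸ v1
  v1 = d.(rec X. d.(d.X + c.X)) + c.(rec X. d.(d.X + c.X)) | --c--▸ v0, --d--▸ v0
Bisimilarity quotient blocks:
  B0 = {u0, u1}
  B1 = {v0}
  B2 = {v1}
u0 ∈ B0, v0 ∈ B1 → different blocks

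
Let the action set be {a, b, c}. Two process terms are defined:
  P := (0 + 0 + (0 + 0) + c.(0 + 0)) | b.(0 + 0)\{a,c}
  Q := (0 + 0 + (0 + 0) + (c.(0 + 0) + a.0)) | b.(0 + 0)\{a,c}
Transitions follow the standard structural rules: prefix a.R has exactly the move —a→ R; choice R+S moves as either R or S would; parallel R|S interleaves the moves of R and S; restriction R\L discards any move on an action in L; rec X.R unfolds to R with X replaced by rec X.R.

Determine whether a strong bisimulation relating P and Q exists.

P ≁ Q

LTS(P): 4 reachable states
  p0 = (0 + 0 + (0 + 0) + c.(0 + 0)) | b.(0 + 0)\{a,c} :: —b→ p1, —c→ p2
  p1 = (0 + 0 + (0 + 0) + c.(0 + 0)) | (0 + 0)\{a,c} :: —c→ p3
  p2 = (0 + 0) | b.(0 + 0)\{a,c} :: —b→ p3
  p3 = (0 + 0) | (0 + 0)\{a,c} :: ·
LTS(Q): 6 reachable states
  q0 = (0 + 0 + (0 + 0) + (c.(0 + 0) + a.0)) | b.(0 + 0)\{a,c} :: —a→ q1, —b→ q2, —c→ q3
  q1 = 0 | b.(0 + 0)\{a,c} :: —b→ q4
  q2 = (0 + 0 + (0 + 0) + (c.(0 + 0) + a.0)) | (0 + 0)\{a,c} :: —a→ q4, —c→ q5
  q3 = (0 + 0) | b.(0 + 0)\{a,c} :: —b→ q5
  q4 = 0 | (0 + 0)\{a,c} :: ·
  q5 = (0 + 0) | (0 + 0)\{a,c} :: ·
Bisimilarity quotient blocks:
  B0 = {p0}
  B1 = {p2, q1, q3}
  B2 = {p3, q4, q5}
  B3 = {p1}
  B4 = {q0}
  B5 = {q2}
p0 ∈ B0, q0 ∈ B4 → different blocks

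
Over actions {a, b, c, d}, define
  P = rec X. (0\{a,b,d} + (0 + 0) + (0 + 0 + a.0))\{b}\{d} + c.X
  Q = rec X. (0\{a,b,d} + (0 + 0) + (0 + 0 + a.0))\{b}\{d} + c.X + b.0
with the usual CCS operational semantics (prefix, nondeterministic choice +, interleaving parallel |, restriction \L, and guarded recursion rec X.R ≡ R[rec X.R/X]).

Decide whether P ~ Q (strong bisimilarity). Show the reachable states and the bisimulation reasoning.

P's transition system — 2 states:
  m0 = rec X. (0\{a,b,d} + (0 + 0) + (0 + 0 + a.0))\{b}\{d} + c.X :: —a→ m1, —c→ m0
  m1 = 0\{b}\{d} :: ∅
Q's transition system — 3 states:
  n0 = rec X. (0\{a,b,d} + (0 + 0) + (0 + 0 + a.0))\{b}\{d} + c.X + b.0 :: —a→ n1, —b→ n2, —c→ n0
  n1 = 0\{b}\{d} :: ∅
  n2 = 0 :: ∅
Bisimilarity quotient blocks:
  B0 = {m0}
  B1 = {m1, n1, n2}
  B2 = {n0}
m0 ∈ B0, n0 ∈ B2 → different blocks

P ≁ Q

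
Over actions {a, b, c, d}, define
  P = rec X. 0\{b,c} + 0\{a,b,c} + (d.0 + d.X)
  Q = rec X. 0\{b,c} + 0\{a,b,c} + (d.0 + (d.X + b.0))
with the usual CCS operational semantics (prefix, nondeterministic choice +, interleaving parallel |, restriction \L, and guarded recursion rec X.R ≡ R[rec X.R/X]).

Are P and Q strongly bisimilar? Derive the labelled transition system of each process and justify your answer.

P ≁ Q

Reachable graph of P (2 states):
  p0 = rec X. 0\{b,c} + 0\{a,b,c} + (d.0 + d.X) | -d-> p0, -d-> p1
  p1 = 0 | ∅
Reachable graph of Q (2 states):
  q0 = rec X. 0\{b,c} + 0\{a,b,c} + (d.0 + (d.X + b.0)) | -b-> q1, -d-> q0, -d-> q1
  q1 = 0 | ∅
Bisimilarity quotient blocks:
  B0 = {p0}
  B1 = {p1, q1}
  B2 = {q0}
p0 ∈ B0, q0 ∈ B2 → different blocks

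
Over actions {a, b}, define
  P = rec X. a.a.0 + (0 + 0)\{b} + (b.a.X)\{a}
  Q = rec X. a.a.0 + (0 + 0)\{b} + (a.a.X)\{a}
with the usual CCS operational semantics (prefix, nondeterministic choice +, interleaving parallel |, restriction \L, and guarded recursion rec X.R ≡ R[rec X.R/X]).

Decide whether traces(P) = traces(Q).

Reachable graph of P (4 states):
  p0 = rec X. a.a.0 + (0 + 0)\{b} + (b.a.X)\{a} | ··a··> p1, ··b··> p2
  p1 = a.0 | ··a··> p3
  p2 = (a.(rec X. a.a.0 + (0 + 0)\{b} + (b.a.X)\{a}))\{a} | deadlocked
  p3 = 0 | deadlocked
Reachable graph of Q (3 states):
  q0 = rec X. a.a.0 + (0 + 0)\{b} + (a.a.X)\{a} | ··a··> q1
  q1 = a.0 | ··a··> q2
  q2 = 0 | deadlocked
Executing b from P (initial set {p0}):
  step 1 (b): {p2}
  ✓ P
Executing b from Q (initial set {q0}):
  step 1 (b): no successor for Q

trace-distinct — witness ⟨b⟩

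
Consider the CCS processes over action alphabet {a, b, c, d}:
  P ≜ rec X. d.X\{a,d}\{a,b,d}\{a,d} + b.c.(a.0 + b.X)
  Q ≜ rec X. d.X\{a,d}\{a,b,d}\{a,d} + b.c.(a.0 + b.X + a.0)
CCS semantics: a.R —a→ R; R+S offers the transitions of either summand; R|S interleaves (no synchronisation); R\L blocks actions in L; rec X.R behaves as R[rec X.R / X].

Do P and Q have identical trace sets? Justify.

traces(P) = traces(Q)

LTS(P): 5 reachable states
  u0 = rec X. d.X\{a,d}\{a,b,d}\{a,d} + b.c.(a.0 + b.X) → =b=> u1, =d=> u2
  u1 = c.(a.0 + b.(rec X. d.X\{a,d}\{a,b,d}\{a,d} + b.c.(a.0 + b.X))) → =c=> u3
  u2 = (rec X. d.X\{a,d}\{a,b,d}\{a,d} + b.c.(a.0 + b.X))\{a,d}\{a,b,d}\{a,d} → stopped
  u3 = a.0 + b.(rec X. d.X\{a,d}\{a,b,d}\{a,d} + b.c.(a.0 + b.X)) → =a=> u4, =b=> u0
  u4 = 0 → stopped
LTS(Q): 5 reachable states
  v0 = rec X. d.X\{a,d}\{a,b,d}\{a,d} + b.c.(a.0 + b.X + a.0) → =b=> v1, =d=> v2
  v1 = c.(a.0 + b.(rec X. d.X\{a,d}\{a,b,d}\{a,d} + b.c.(a.0 + b.X + a.0)) + a.0) → =c=> v3
  v2 = (rec X. d.X\{a,d}\{a,b,d}\{a,d} + b.c.(a.0 + b.X + a.0))\{a,d}\{a,b,d}\{a,d} → stopped
  v3 = a.0 + b.(rec X. d.X\{a,d}\{a,b,d}\{a,d} + b.c.(a.0 + b.X + a.0)) + a.0 → =a=> v4, =b=> v0
  v4 = 0 → stopped
Partition-refinement fixed point:
  B0 = {u0, v0}
  B1 = {u2, u4, v2, v4}
  B2 = {u1, v1}
  B3 = {u3, v3}
u0 ∈ B0, v0 ∈ B0 → same block
Bisimilar ⇒ trace-equivalent.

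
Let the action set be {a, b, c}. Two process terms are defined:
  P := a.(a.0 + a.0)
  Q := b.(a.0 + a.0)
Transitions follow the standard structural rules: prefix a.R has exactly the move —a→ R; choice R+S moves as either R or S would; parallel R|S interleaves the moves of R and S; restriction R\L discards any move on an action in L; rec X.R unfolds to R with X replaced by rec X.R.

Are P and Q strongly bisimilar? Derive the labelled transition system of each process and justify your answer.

Reachable graph of P (3 states):
  p0 = a.(a.0 + a.0) | =a=> p1
  p1 = a.0 + a.0 | =a=> p2
  p2 = 0 | deadlocked
Reachable graph of Q (3 states):
  q0 = b.(a.0 + a.0) | =b=> q1
  q1 = a.0 + a.0 | =a=> q2
  q2 = 0 | deadlocked
Bisimilarity quotient blocks:
  B0 = {p0}
  B1 = {p1, q1}
  B2 = {p2, q2}
  B3 = {q0}
p0 ∈ B0, q0 ∈ B3 → different blocks

not bisimilar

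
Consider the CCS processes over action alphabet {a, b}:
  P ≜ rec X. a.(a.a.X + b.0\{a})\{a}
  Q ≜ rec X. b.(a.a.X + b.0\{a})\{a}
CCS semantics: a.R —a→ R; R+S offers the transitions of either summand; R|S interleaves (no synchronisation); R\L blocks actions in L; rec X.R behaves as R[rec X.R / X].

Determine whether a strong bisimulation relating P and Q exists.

P ≁ Q

Reachable graph of P (3 states):
  s0 = rec X. a.(a.a.X + b.0\{a})\{a} :: —a→ s1
  s1 = (a.a.(rec X. a.(a.a.X + b.0\{a})\{a}) + b.0\{a})\{a} :: —b→ s2
  s2 = 0\{a}\{a} :: ∅
Reachable graph of Q (3 states):
  t0 = rec X. b.(a.a.X + b.0\{a})\{a} :: —b→ t1
  t1 = (a.a.(rec X. b.(a.a.X + b.0\{a})\{a}) + b.0\{a})\{a} :: —b→ t2
  t2 = 0\{a}\{a} :: ∅
Bisimilarity quotient blocks:
  B0 = {s0}
  B1 = {s1, t1}
  B2 = {s2, t2}
  B3 = {t0}
s0 ∈ B0, t0 ∈ B3 → different blocks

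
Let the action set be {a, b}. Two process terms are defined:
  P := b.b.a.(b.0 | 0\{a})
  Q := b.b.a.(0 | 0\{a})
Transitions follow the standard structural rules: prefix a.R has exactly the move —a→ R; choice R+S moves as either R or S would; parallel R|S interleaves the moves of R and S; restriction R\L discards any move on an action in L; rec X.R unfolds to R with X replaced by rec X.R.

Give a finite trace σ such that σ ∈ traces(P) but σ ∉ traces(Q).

LTS(P): 5 reachable states
  m0 = b.b.a.(b.0 | 0\{a}) → —b→ m1
  m1 = b.a.(b.0 | 0\{a}) → —b→ m2
  m2 = a.(b.0 | 0\{a}) → —a→ m3
  m3 = b.0 | 0\{a} → —b→ m4
  m4 = 0 | 0\{a} → ·
LTS(Q): 4 reachable states
  n0 = b.b.a.(0 | 0\{a}) → —b→ n1
  n1 = b.a.(0 | 0\{a}) → —b→ n2
  n2 = a.(0 | 0\{a}) → —a→ n3
  n3 = 0 | 0\{a} → ·
Executing bbab from P (initial set {m0}):
  step 1 (b): {m1}
  step 2 (b): {m2}
  step 3 (a): {m3}
  step 4 (b): {m4}
  — P admits the full trace.
Executing bbab from Q (initial set {n0}):
  step 1 (b): {n1}
  step 2 (b): {n2}
  step 3 (a): {n3}
  step 4 (b): no successor for Q

bbab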